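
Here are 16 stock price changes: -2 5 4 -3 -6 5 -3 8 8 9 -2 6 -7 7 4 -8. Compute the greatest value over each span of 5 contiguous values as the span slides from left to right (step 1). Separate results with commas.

5, 5, 5, 8, 8, 9, 9, 9, 9, 9, 7, 7

-2 5 4 -3 -6 → max 5
5 4 -3 -6 5 → max 5
4 -3 -6 5 -3 → max 5
-3 -6 5 -3 8 → max 8
-6 5 -3 8 8 → max 8
5 -3 8 8 9 → max 9
-3 8 8 9 -2 → max 9
8 8 9 -2 6 → max 9
8 9 -2 6 -7 → max 9
9 -2 6 -7 7 → max 9
-2 6 -7 7 4 → max 7
6 -7 7 4 -8 → max 7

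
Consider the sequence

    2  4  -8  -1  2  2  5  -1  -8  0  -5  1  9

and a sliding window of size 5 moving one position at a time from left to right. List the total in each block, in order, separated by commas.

-1, -1, 0, 7, 0, -2, -9, -13, -3

Sliding a size-5 window across the 13 values:
2 4 -8 -1 2 → sum -1
4 -8 -1 2 2 → sum -1
-8 -1 2 2 5 → sum 0
-1 2 2 5 -1 → sum 7
2 2 5 -1 -8 → sum 0
2 5 -1 -8 0 → sum -2
5 -1 -8 0 -5 → sum -9
-1 -8 0 -5 1 → sum -13
-8 0 -5 1 9 → sum -3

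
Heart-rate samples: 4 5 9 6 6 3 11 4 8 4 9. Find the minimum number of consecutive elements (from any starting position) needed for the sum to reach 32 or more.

5

add 4: running sum 4 < 32
add 5: running sum 9 < 32
add 9: running sum 18 < 32
add 6: running sum 24 < 32
add 6: running sum 30 < 32
end 5: [4, 5, 9, 6, 6, 3] sum 33, len 6
end 6: [9, 6, 6, 3, 11] sum 35, len 5
end 7: [9, 6, 6, 3, 11, 4] sum 39, len 6
end 8: [6, 3, 11, 4, 8] sum 32, len 5
end 9: [6, 3, 11, 4, 8, 4] sum 36, len 6
end 10: [11, 4, 8, 4, 9] sum 36, len 5
Shortest qualifying length: 5.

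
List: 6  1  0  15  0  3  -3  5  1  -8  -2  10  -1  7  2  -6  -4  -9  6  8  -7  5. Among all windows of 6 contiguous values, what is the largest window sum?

25

(6, 1, 0, 15, 0, 3) → sum 25
(1, 0, 15, 0, 3, -3) → sum 16
(0, 15, 0, 3, -3, 5) → sum 20
(15, 0, 3, -3, 5, 1) → sum 21
(0, 3, -3, 5, 1, -8) → sum -2
(3, -3, 5, 1, -8, -2) → sum -4
(-3, 5, 1, -8, -2, 10) → sum 3
(5, 1, -8, -2, 10, -1) → sum 5
(1, -8, -2, 10, -1, 7) → sum 7
(-8, -2, 10, -1, 7, 2) → sum 8
(-2, 10, -1, 7, 2, -6) → sum 10
(10, -1, 7, 2, -6, -4) → sum 8
(-1, 7, 2, -6, -4, -9) → sum -11
(7, 2, -6, -4, -9, 6) → sum -4
(2, -6, -4, -9, 6, 8) → sum -3
(-6, -4, -9, 6, 8, -7) → sum -12
(-4, -9, 6, 8, -7, 5) → sum -1
Largest of these is 25.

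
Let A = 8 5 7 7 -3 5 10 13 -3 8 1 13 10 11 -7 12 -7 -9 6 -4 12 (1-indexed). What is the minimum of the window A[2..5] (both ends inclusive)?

-3

Elements at indices 2..5: 5, 7, 7, -3
min(5, 7, 7, -3) = -3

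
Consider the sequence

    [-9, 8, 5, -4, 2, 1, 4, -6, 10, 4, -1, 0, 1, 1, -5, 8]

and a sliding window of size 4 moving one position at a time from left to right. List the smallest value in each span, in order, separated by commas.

-9 8 5 -4 → min -9
8 5 -4 2 → min -4
5 -4 2 1 → min -4
-4 2 1 4 → min -4
2 1 4 -6 → min -6
1 4 -6 10 → min -6
4 -6 10 4 → min -6
-6 10 4 -1 → min -6
10 4 -1 0 → min -1
4 -1 0 1 → min -1
-1 0 1 1 → min -1
0 1 1 -5 → min -5
1 1 -5 8 → min -5

-9, -4, -4, -4, -6, -6, -6, -6, -1, -1, -1, -5, -5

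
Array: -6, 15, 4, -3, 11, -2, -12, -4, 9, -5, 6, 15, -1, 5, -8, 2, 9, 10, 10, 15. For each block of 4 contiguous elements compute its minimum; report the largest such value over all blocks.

9

-6 15 4 -3 → min -6
15 4 -3 11 → min -3
4 -3 11 -2 → min -3
-3 11 -2 -12 → min -12
11 -2 -12 -4 → min -12
-2 -12 -4 9 → min -12
-12 -4 9 -5 → min -12
-4 9 -5 6 → min -5
9 -5 6 15 → min -5
-5 6 15 -1 → min -5
6 15 -1 5 → min -1
15 -1 5 -8 → min -8
-1 5 -8 2 → min -8
5 -8 2 9 → min -8
-8 2 9 10 → min -8
2 9 10 10 → min 2
9 10 10 15 → min 9
Largest of these is 9.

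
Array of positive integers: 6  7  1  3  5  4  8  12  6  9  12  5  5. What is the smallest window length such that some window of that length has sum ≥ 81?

add 6: running sum 6 < 81
add 7: running sum 13 < 81
add 1: running sum 14 < 81
add 3: running sum 17 < 81
add 5: running sum 22 < 81
add 4: running sum 26 < 81
add 8: running sum 34 < 81
add 12: running sum 46 < 81
add 6: running sum 52 < 81
add 9: running sum 61 < 81
add 12: running sum 73 < 81
add 5: running sum 78 < 81
end 12: [6, 7, 1, 3, 5, 4, 8, 12, 6, 9, 12, 5, 5] sum 83, len 13
Shortest qualifying length: 13.

13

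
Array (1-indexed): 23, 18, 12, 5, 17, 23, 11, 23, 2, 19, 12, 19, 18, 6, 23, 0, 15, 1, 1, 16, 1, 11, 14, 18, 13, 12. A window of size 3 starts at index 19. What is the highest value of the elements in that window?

16

Elements at indices 19..21: 1, 16, 1
max(1, 16, 1) = 16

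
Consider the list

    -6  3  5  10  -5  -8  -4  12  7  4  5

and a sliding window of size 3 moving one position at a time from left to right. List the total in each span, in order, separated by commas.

[-6, 3, 5] → sum 2
[3, 5, 10] → sum 18
[5, 10, -5] → sum 10
[10, -5, -8] → sum -3
[-5, -8, -4] → sum -17
[-8, -4, 12] → sum 0
[-4, 12, 7] → sum 15
[12, 7, 4] → sum 23
[7, 4, 5] → sum 16

2, 18, 10, -3, -17, 0, 15, 23, 16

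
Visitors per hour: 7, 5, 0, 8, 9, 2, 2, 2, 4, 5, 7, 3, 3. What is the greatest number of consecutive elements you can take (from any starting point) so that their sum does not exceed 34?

add 7: [7] sum 7, len 1
add 5: [7, 5] sum 12, len 2
add 0: [7, 5, 0] sum 12, len 3
add 8: [7, 5, 0, 8] sum 20, len 4
add 9: [7, 5, 0, 8, 9] sum 29, len 5
add 2: [7, 5, 0, 8, 9, 2] sum 31, len 6
add 2: [7, 5, 0, 8, 9, 2, 2] sum 33, len 7
add 2: [5, 0, 8, 9, 2, 2, 2] sum 28, len 7
add 4: [5, 0, 8, 9, 2, 2, 2, 4] sum 32, len 8
add 5: [0, 8, 9, 2, 2, 2, 4, 5] sum 32, len 8
add 7: [9, 2, 2, 2, 4, 5, 7] sum 31, len 7
add 3: [9, 2, 2, 2, 4, 5, 7, 3] sum 34, len 8
add 3: [2, 2, 2, 4, 5, 7, 3, 3] sum 28, len 8
Longest length seen: 8.

8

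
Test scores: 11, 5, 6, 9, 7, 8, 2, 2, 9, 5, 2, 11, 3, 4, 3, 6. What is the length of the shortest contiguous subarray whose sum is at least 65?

add 11: running sum 11 < 65
add 5: running sum 16 < 65
add 6: running sum 22 < 65
add 9: running sum 31 < 65
add 7: running sum 38 < 65
add 8: running sum 46 < 65
add 2: running sum 48 < 65
add 2: running sum 50 < 65
add 9: running sum 59 < 65
add 5: running sum 64 < 65
end 10: [11, 5, 6, 9, 7, 8, 2, 2, 9, 5, 2] sum 66, len 11
end 11: [5, 6, 9, 7, 8, 2, 2, 9, 5, 2, 11] sum 66, len 11
end 12: [5, 6, 9, 7, 8, 2, 2, 9, 5, 2, 11, 3] sum 69, len 12
end 13: [6, 9, 7, 8, 2, 2, 9, 5, 2, 11, 3, 4] sum 68, len 12
end 14: [9, 7, 8, 2, 2, 9, 5, 2, 11, 3, 4, 3] sum 65, len 12
end 15: [9, 7, 8, 2, 2, 9, 5, 2, 11, 3, 4, 3, 6] sum 71, len 13
Shortest qualifying length: 11.

11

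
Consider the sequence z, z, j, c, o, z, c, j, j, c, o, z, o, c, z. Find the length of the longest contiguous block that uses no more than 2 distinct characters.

add z: window [z] (1 distinct), len 1
add z: window [z, z] (1 distinct), len 2
add j: window [z, z, j] (2 distinct), len 3
add c: window [j, c] (2 distinct), len 2
add o: window [c, o] (2 distinct), len 2
add z: window [o, z] (2 distinct), len 2
add c: window [z, c] (2 distinct), len 2
add j: window [c, j] (2 distinct), len 2
add j: window [c, j, j] (2 distinct), len 3
add c: window [c, j, j, c] (2 distinct), len 4
add o: window [c, o] (2 distinct), len 2
add z: window [o, z] (2 distinct), len 2
add o: window [o, z, o] (2 distinct), len 3
add c: window [o, c] (2 distinct), len 2
add z: window [c, z] (2 distinct), len 2
Longest length with ≤2 distinct: 4.

4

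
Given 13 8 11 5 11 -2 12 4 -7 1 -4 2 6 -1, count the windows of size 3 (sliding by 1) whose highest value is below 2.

13 8 11 → max 13
8 11 5 → max 11
11 5 11 → max 11
5 11 -2 → max 11
11 -2 12 → max 12
-2 12 4 → max 12
12 4 -7 → max 12
4 -7 1 → max 4
-7 1 -4 → max 1  < 2 ✓
1 -4 2 → max 2
-4 2 6 → max 6
2 6 -1 → max 6
1 window satisfy the condition.

1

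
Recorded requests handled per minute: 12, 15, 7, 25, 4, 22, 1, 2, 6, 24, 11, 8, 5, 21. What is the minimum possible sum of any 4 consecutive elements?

29

(12, 15, 7, 25) → sum 59
(15, 7, 25, 4) → sum 51
(7, 25, 4, 22) → sum 58
(25, 4, 22, 1) → sum 52
(4, 22, 1, 2) → sum 29
(22, 1, 2, 6) → sum 31
(1, 2, 6, 24) → sum 33
(2, 6, 24, 11) → sum 43
(6, 24, 11, 8) → sum 49
(24, 11, 8, 5) → sum 48
(11, 8, 5, 21) → sum 45
Minimum of these is 29.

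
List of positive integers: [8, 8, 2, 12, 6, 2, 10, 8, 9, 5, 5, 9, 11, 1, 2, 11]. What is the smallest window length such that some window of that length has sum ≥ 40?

6

add 8: running sum 8 < 40
add 8: running sum 16 < 40
add 2: running sum 18 < 40
add 12: running sum 30 < 40
add 6: running sum 36 < 40
add 2: running sum 38 < 40
end 6: [8, 2, 12, 6, 2, 10] sum 40, len 6
end 7: [2, 12, 6, 2, 10, 8] sum 40, len 6
end 8: [12, 6, 2, 10, 8, 9] sum 47, len 6
end 9: [6, 2, 10, 8, 9, 5] sum 40, len 6
end 10: [6, 2, 10, 8, 9, 5, 5] sum 45, len 7
end 11: [10, 8, 9, 5, 5, 9] sum 46, len 6
end 12: [8, 9, 5, 5, 9, 11] sum 47, len 6
end 13: [9, 5, 5, 9, 11, 1] sum 40, len 6
end 14: [9, 5, 5, 9, 11, 1, 2] sum 42, len 7
end 15: [5, 5, 9, 11, 1, 2, 11] sum 44, len 7
Shortest qualifying length: 6.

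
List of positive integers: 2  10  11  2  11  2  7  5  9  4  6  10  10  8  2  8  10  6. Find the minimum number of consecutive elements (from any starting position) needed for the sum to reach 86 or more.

add 2: running sum 2 < 86
add 10: running sum 12 < 86
add 11: running sum 23 < 86
add 2: running sum 25 < 86
add 11: running sum 36 < 86
add 2: running sum 38 < 86
add 7: running sum 45 < 86
add 5: running sum 50 < 86
add 9: running sum 59 < 86
add 4: running sum 63 < 86
add 6: running sum 69 < 86
add 10: running sum 79 < 86
end 12: [10, 11, 2, 11, 2, 7, 5, 9, 4, 6, 10, 10] sum 87, len 12
end 13: [10, 11, 2, 11, 2, 7, 5, 9, 4, 6, 10, 10, 8] sum 95, len 13
end 14: [11, 2, 11, 2, 7, 5, 9, 4, 6, 10, 10, 8, 2] sum 87, len 13
end 15: [11, 2, 11, 2, 7, 5, 9, 4, 6, 10, 10, 8, 2, 8] sum 95, len 14
end 16: [11, 2, 7, 5, 9, 4, 6, 10, 10, 8, 2, 8, 10] sum 92, len 13
end 17: [2, 7, 5, 9, 4, 6, 10, 10, 8, 2, 8, 10, 6] sum 87, len 13
Shortest qualifying length: 12.

12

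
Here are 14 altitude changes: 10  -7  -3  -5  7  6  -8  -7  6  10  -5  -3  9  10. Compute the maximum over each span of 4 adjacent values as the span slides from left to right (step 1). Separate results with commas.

10, 7, 7, 7, 7, 6, 10, 10, 10, 10, 10

Sliding a size-4 window across the 14 values:
(10, -7, -3, -5) → max 10
(-7, -3, -5, 7) → max 7
(-3, -5, 7, 6) → max 7
(-5, 7, 6, -8) → max 7
(7, 6, -8, -7) → max 7
(6, -8, -7, 6) → max 6
(-8, -7, 6, 10) → max 10
(-7, 6, 10, -5) → max 10
(6, 10, -5, -3) → max 10
(10, -5, -3, 9) → max 10
(-5, -3, 9, 10) → max 10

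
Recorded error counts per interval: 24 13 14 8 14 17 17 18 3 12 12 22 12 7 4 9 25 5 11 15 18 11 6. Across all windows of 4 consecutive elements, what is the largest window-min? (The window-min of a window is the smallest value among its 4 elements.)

14

(24, 13, 14, 8) → min 8
(13, 14, 8, 14) → min 8
(14, 8, 14, 17) → min 8
(8, 14, 17, 17) → min 8
(14, 17, 17, 18) → min 14
(17, 17, 18, 3) → min 3
(17, 18, 3, 12) → min 3
(18, 3, 12, 12) → min 3
(3, 12, 12, 22) → min 3
(12, 12, 22, 12) → min 12
(12, 22, 12, 7) → min 7
(22, 12, 7, 4) → min 4
(12, 7, 4, 9) → min 4
(7, 4, 9, 25) → min 4
(4, 9, 25, 5) → min 4
(9, 25, 5, 11) → min 5
(25, 5, 11, 15) → min 5
(5, 11, 15, 18) → min 5
(11, 15, 18, 11) → min 11
(15, 18, 11, 6) → min 6
Largest of these is 14.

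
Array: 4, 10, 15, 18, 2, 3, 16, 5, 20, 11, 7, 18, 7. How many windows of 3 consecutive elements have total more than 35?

5

(4, 10, 15) → sum 29
(10, 15, 18) → sum 43  > 35 ✓
(15, 18, 2) → sum 35
(18, 2, 3) → sum 23
(2, 3, 16) → sum 21
(3, 16, 5) → sum 24
(16, 5, 20) → sum 41  > 35 ✓
(5, 20, 11) → sum 36  > 35 ✓
(20, 11, 7) → sum 38  > 35 ✓
(11, 7, 18) → sum 36  > 35 ✓
(7, 18, 7) → sum 32
5 windows satisfy the condition.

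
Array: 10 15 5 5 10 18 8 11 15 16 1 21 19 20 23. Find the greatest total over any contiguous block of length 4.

[10, 15, 5, 5] → sum 35
[15, 5, 5, 10] → sum 35
[5, 5, 10, 18] → sum 38
[5, 10, 18, 8] → sum 41
[10, 18, 8, 11] → sum 47
[18, 8, 11, 15] → sum 52
[8, 11, 15, 16] → sum 50
[11, 15, 16, 1] → sum 43
[15, 16, 1, 21] → sum 53
[16, 1, 21, 19] → sum 57
[1, 21, 19, 20] → sum 61
[21, 19, 20, 23] → sum 83
Greatest of these is 83.

83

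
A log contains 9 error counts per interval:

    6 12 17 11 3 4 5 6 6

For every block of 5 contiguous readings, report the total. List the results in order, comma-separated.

49, 47, 40, 29, 24

6 12 17 11 3 → sum 49
12 17 11 3 4 → sum 47
17 11 3 4 5 → sum 40
11 3 4 5 6 → sum 29
3 4 5 6 6 → sum 24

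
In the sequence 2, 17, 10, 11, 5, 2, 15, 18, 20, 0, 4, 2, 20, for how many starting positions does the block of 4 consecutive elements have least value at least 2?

2 17 10 11 → min 2  ≥ 2 ✓
17 10 11 5 → min 5  ≥ 2 ✓
10 11 5 2 → min 2  ≥ 2 ✓
11 5 2 15 → min 2  ≥ 2 ✓
5 2 15 18 → min 2  ≥ 2 ✓
2 15 18 20 → min 2  ≥ 2 ✓
15 18 20 0 → min 0
18 20 0 4 → min 0
20 0 4 2 → min 0
0 4 2 20 → min 0
6 windows satisfy the condition.

6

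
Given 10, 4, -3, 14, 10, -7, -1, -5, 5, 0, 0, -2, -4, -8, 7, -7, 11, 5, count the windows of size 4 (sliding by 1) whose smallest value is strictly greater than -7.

[10, 4, -3, 14] → min -3  > -7 ✓
[4, -3, 14, 10] → min -3  > -7 ✓
[-3, 14, 10, -7] → min -7
[14, 10, -7, -1] → min -7
[10, -7, -1, -5] → min -7
[-7, -1, -5, 5] → min -7
[-1, -5, 5, 0] → min -5  > -7 ✓
[-5, 5, 0, 0] → min -5  > -7 ✓
[5, 0, 0, -2] → min -2  > -7 ✓
[0, 0, -2, -4] → min -4  > -7 ✓
[0, -2, -4, -8] → min -8
[-2, -4, -8, 7] → min -8
[-4, -8, 7, -7] → min -8
[-8, 7, -7, 11] → min -8
[7, -7, 11, 5] → min -7
6 windows satisfy the condition.

6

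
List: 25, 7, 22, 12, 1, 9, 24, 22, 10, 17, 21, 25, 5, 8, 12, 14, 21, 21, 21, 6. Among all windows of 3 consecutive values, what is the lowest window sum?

Window sums for each of the 18 positions:
(25, 7, 22) → sum 54
(7, 22, 12) → sum 41
(22, 12, 1) → sum 35
(12, 1, 9) → sum 22
(1, 9, 24) → sum 34
(9, 24, 22) → sum 55
(24, 22, 10) → sum 56
(22, 10, 17) → sum 49
(10, 17, 21) → sum 48
(17, 21, 25) → sum 63
(21, 25, 5) → sum 51
(25, 5, 8) → sum 38
(5, 8, 12) → sum 25
(8, 12, 14) → sum 34
(12, 14, 21) → sum 47
(14, 21, 21) → sum 56
(21, 21, 21) → sum 63
(21, 21, 6) → sum 48
Lowest of these is 22.

22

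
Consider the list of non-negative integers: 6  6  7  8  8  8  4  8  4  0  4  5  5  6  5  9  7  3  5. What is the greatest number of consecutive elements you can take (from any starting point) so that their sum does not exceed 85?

add 6: [6] sum 6, len 1
add 6: [6, 6] sum 12, len 2
add 7: [6, 6, 7] sum 19, len 3
add 8: [6, 6, 7, 8] sum 27, len 4
add 8: [6, 6, 7, 8, 8] sum 35, len 5
add 8: [6, 6, 7, 8, 8, 8] sum 43, len 6
add 4: [6, 6, 7, 8, 8, 8, 4] sum 47, len 7
add 8: [6, 6, 7, 8, 8, 8, 4, 8] sum 55, len 8
add 4: [6, 6, 7, 8, 8, 8, 4, 8, 4] sum 59, len 9
add 0: [6, 6, 7, 8, 8, 8, 4, 8, 4, 0] sum 59, len 10
add 4: [6, 6, 7, 8, 8, 8, 4, 8, 4, 0, 4] sum 63, len 11
add 5: [6, 6, 7, 8, 8, 8, 4, 8, 4, 0, 4, 5] sum 68, len 12
add 5: [6, 6, 7, 8, 8, 8, 4, 8, 4, 0, 4, 5, 5] sum 73, len 13
add 6: [6, 6, 7, 8, 8, 8, 4, 8, 4, 0, 4, 5, 5, 6] sum 79, len 14
add 5: [6, 6, 7, 8, 8, 8, 4, 8, 4, 0, 4, 5, 5, 6, 5] sum 84, len 15
add 9: [7, 8, 8, 8, 4, 8, 4, 0, 4, 5, 5, 6, 5, 9] sum 81, len 14
add 7: [8, 8, 8, 4, 8, 4, 0, 4, 5, 5, 6, 5, 9, 7] sum 81, len 14
add 3: [8, 8, 8, 4, 8, 4, 0, 4, 5, 5, 6, 5, 9, 7, 3] sum 84, len 15
add 5: [8, 8, 4, 8, 4, 0, 4, 5, 5, 6, 5, 9, 7, 3, 5] sum 81, len 15
Longest length seen: 15.

15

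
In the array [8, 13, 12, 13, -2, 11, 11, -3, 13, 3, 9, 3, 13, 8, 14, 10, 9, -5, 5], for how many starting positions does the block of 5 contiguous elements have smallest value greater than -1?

5

(8, 13, 12, 13, -2) → min -2
(13, 12, 13, -2, 11) → min -2
(12, 13, -2, 11, 11) → min -2
(13, -2, 11, 11, -3) → min -3
(-2, 11, 11, -3, 13) → min -3
(11, 11, -3, 13, 3) → min -3
(11, -3, 13, 3, 9) → min -3
(-3, 13, 3, 9, 3) → min -3
(13, 3, 9, 3, 13) → min 3  > -1 ✓
(3, 9, 3, 13, 8) → min 3  > -1 ✓
(9, 3, 13, 8, 14) → min 3  > -1 ✓
(3, 13, 8, 14, 10) → min 3  > -1 ✓
(13, 8, 14, 10, 9) → min 8  > -1 ✓
(8, 14, 10, 9, -5) → min -5
(14, 10, 9, -5, 5) → min -5
5 windows satisfy the condition.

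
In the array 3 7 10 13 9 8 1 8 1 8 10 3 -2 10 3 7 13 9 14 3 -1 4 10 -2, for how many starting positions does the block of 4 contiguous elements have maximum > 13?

4

(3, 7, 10, 13) → max 13
(7, 10, 13, 9) → max 13
(10, 13, 9, 8) → max 13
(13, 9, 8, 1) → max 13
(9, 8, 1, 8) → max 9
(8, 1, 8, 1) → max 8
(1, 8, 1, 8) → max 8
(8, 1, 8, 10) → max 10
(1, 8, 10, 3) → max 10
(8, 10, 3, -2) → max 10
(10, 3, -2, 10) → max 10
(3, -2, 10, 3) → max 10
(-2, 10, 3, 7) → max 10
(10, 3, 7, 13) → max 13
(3, 7, 13, 9) → max 13
(7, 13, 9, 14) → max 14  > 13 ✓
(13, 9, 14, 3) → max 14  > 13 ✓
(9, 14, 3, -1) → max 14  > 13 ✓
(14, 3, -1, 4) → max 14  > 13 ✓
(3, -1, 4, 10) → max 10
(-1, 4, 10, -2) → max 10
4 windows satisfy the condition.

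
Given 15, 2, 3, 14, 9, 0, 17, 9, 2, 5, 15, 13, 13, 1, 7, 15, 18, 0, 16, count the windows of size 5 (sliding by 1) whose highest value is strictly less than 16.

7

(15, 2, 3, 14, 9) → max 15  < 16 ✓
(2, 3, 14, 9, 0) → max 14  < 16 ✓
(3, 14, 9, 0, 17) → max 17
(14, 9, 0, 17, 9) → max 17
(9, 0, 17, 9, 2) → max 17
(0, 17, 9, 2, 5) → max 17
(17, 9, 2, 5, 15) → max 17
(9, 2, 5, 15, 13) → max 15  < 16 ✓
(2, 5, 15, 13, 13) → max 15  < 16 ✓
(5, 15, 13, 13, 1) → max 15  < 16 ✓
(15, 13, 13, 1, 7) → max 15  < 16 ✓
(13, 13, 1, 7, 15) → max 15  < 16 ✓
(13, 1, 7, 15, 18) → max 18
(1, 7, 15, 18, 0) → max 18
(7, 15, 18, 0, 16) → max 18
7 windows satisfy the condition.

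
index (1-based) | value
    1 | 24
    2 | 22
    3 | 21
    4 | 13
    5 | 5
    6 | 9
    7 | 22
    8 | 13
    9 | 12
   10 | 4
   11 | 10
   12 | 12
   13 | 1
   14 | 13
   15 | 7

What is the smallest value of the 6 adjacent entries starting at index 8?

Elements at indices 8..13: 13, 12, 4, 10, 12, 1
min(13, 12, 4, 10, 12, 1) = 1

1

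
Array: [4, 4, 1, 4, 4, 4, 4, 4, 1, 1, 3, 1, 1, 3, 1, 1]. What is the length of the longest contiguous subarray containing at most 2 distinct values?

[4] 1 distinct, len 1
[4, 4] 1 distinct, len 2
[4, 4, 1] 2 distinct, len 3
[4, 4, 1, 4] 2 distinct, len 4
[4, 4, 1, 4, 4] 2 distinct, len 5
[4, 4, 1, 4, 4, 4] 2 distinct, len 6
[4, 4, 1, 4, 4, 4, 4] 2 distinct, len 7
[4, 4, 1, 4, 4, 4, 4, 4] 2 distinct, len 8
[4, 4, 1, 4, 4, 4, 4, 4, 1] 2 distinct, len 9
[4, 4, 1, 4, 4, 4, 4, 4, 1, 1] 2 distinct, len 10
[1, 1, 3] 2 distinct, len 3
[1, 1, 3, 1] 2 distinct, len 4
[1, 1, 3, 1, 1] 2 distinct, len 5
[1, 1, 3, 1, 1, 3] 2 distinct, len 6
[1, 1, 3, 1, 1, 3, 1] 2 distinct, len 7
[1, 1, 3, 1, 1, 3, 1, 1] 2 distinct, len 8
Longest length with ≤2 distinct: 10.

10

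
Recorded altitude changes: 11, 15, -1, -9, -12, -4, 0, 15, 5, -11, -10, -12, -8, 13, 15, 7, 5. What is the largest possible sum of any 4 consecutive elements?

40

Each size-4 window and its sum:
11 15 -1 -9 → sum 16
15 -1 -9 -12 → sum -7
-1 -9 -12 -4 → sum -26
-9 -12 -4 0 → sum -25
-12 -4 0 15 → sum -1
-4 0 15 5 → sum 16
0 15 5 -11 → sum 9
15 5 -11 -10 → sum -1
5 -11 -10 -12 → sum -28
-11 -10 -12 -8 → sum -41
-10 -12 -8 13 → sum -17
-12 -8 13 15 → sum 8
-8 13 15 7 → sum 27
13 15 7 5 → sum 40
Largest of these is 40.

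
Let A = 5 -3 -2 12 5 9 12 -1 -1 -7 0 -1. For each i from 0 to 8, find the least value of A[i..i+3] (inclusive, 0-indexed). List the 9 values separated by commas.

(5, -3, -2, 12) → min -3
(-3, -2, 12, 5) → min -3
(-2, 12, 5, 9) → min -2
(12, 5, 9, 12) → min 5
(5, 9, 12, -1) → min -1
(9, 12, -1, -1) → min -1
(12, -1, -1, -7) → min -7
(-1, -1, -7, 0) → min -7
(-1, -7, 0, -1) → min -7

-3, -3, -2, 5, -1, -1, -7, -7, -7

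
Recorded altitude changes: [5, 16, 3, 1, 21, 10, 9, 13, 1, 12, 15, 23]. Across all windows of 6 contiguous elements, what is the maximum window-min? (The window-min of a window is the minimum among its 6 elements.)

[5, 16, 3, 1, 21, 10] → min 1
[16, 3, 1, 21, 10, 9] → min 1
[3, 1, 21, 10, 9, 13] → min 1
[1, 21, 10, 9, 13, 1] → min 1
[21, 10, 9, 13, 1, 12] → min 1
[10, 9, 13, 1, 12, 15] → min 1
[9, 13, 1, 12, 15, 23] → min 1
Maximum of these is 1.

1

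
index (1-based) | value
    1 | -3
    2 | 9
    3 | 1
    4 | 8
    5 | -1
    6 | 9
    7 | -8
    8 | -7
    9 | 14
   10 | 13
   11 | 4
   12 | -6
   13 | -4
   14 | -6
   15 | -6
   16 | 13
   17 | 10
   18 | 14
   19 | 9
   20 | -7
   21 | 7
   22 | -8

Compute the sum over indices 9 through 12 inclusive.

Elements at indices 9..12: 14, 13, 4, -6
sum(14, 13, 4, -6) = 25

25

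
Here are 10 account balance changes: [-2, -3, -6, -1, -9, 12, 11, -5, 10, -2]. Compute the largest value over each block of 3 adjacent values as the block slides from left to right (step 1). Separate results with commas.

-2, -1, -1, 12, 12, 12, 11, 10

-2 -3 -6 → max -2
-3 -6 -1 → max -1
-6 -1 -9 → max -1
-1 -9 12 → max 12
-9 12 11 → max 12
12 11 -5 → max 12
11 -5 10 → max 11
-5 10 -2 → max 10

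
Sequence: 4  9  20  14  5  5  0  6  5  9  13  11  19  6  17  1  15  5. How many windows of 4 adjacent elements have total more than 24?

[4, 9, 20, 14] → sum 47  > 24 ✓
[9, 20, 14, 5] → sum 48  > 24 ✓
[20, 14, 5, 5] → sum 44  > 24 ✓
[14, 5, 5, 0] → sum 24
[5, 5, 0, 6] → sum 16
[5, 0, 6, 5] → sum 16
[0, 6, 5, 9] → sum 20
[6, 5, 9, 13] → sum 33  > 24 ✓
[5, 9, 13, 11] → sum 38  > 24 ✓
[9, 13, 11, 19] → sum 52  > 24 ✓
[13, 11, 19, 6] → sum 49  > 24 ✓
[11, 19, 6, 17] → sum 53  > 24 ✓
[19, 6, 17, 1] → sum 43  > 24 ✓
[6, 17, 1, 15] → sum 39  > 24 ✓
[17, 1, 15, 5] → sum 38  > 24 ✓
11 windows satisfy the condition.

11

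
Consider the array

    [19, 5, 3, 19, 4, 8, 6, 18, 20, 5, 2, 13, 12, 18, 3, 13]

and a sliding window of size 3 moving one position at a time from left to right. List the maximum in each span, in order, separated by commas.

19 5 3 → max 19
5 3 19 → max 19
3 19 4 → max 19
19 4 8 → max 19
4 8 6 → max 8
8 6 18 → max 18
6 18 20 → max 20
18 20 5 → max 20
20 5 2 → max 20
5 2 13 → max 13
2 13 12 → max 13
13 12 18 → max 18
12 18 3 → max 18
18 3 13 → max 18

19, 19, 19, 19, 8, 18, 20, 20, 20, 13, 13, 18, 18, 18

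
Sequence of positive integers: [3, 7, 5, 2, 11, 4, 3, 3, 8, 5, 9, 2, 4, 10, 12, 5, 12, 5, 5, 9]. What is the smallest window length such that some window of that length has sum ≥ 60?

8

Extend right; whenever the sum reaches 60, record the length and shrink from the left:
add 3: running sum 3 < 60
add 7: running sum 10 < 60
add 5: running sum 15 < 60
add 2: running sum 17 < 60
add 11: running sum 28 < 60
add 4: running sum 32 < 60
add 3: running sum 35 < 60
add 3: running sum 38 < 60
add 8: running sum 46 < 60
add 5: running sum 51 < 60
end 10: [3, 7, 5, 2, 11, 4, 3, 3, 8, 5, 9] sum 60, len 11
end 11: [3, 7, 5, 2, 11, 4, 3, 3, 8, 5, 9, 2] sum 62, len 12
end 12: [7, 5, 2, 11, 4, 3, 3, 8, 5, 9, 2, 4] sum 63, len 12
end 13: [2, 11, 4, 3, 3, 8, 5, 9, 2, 4, 10] sum 61, len 11
end 14: [4, 3, 3, 8, 5, 9, 2, 4, 10, 12] sum 60, len 10
end 15: [3, 3, 8, 5, 9, 2, 4, 10, 12, 5] sum 61, len 10
end 16: [8, 5, 9, 2, 4, 10, 12, 5, 12] sum 67, len 9
end 17: [5, 9, 2, 4, 10, 12, 5, 12, 5] sum 64, len 9
end 18: [9, 2, 4, 10, 12, 5, 12, 5, 5] sum 64, len 9
end 19: [4, 10, 12, 5, 12, 5, 5, 9] sum 62, len 8
Shortest qualifying length: 8.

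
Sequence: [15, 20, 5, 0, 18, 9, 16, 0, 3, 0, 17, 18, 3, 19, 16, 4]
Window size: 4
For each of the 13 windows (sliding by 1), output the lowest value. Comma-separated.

0, 0, 0, 0, 0, 0, 0, 0, 0, 0, 3, 3, 3

15 20 5 0 → min 0
20 5 0 18 → min 0
5 0 18 9 → min 0
0 18 9 16 → min 0
18 9 16 0 → min 0
9 16 0 3 → min 0
16 0 3 0 → min 0
0 3 0 17 → min 0
3 0 17 18 → min 0
0 17 18 3 → min 0
17 18 3 19 → min 3
18 3 19 16 → min 3
3 19 16 4 → min 3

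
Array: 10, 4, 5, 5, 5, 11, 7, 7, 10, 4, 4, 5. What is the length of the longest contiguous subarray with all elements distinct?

add 10: [10] len 1
add 4: [10, 4] len 2
add 5: [10, 4, 5] len 3
add 5 (repeat 5, move left end past it): [5] len 1
add 5 (repeat 5, move left end past it): [5] len 1
add 11: [5, 11] len 2
add 7: [5, 11, 7] len 3
add 7 (repeat 7, move left end past it): [7] len 1
add 10: [7, 10] len 2
add 4: [7, 10, 4] len 3
add 4 (repeat 4, move left end past it): [4] len 1
add 5: [4, 5] len 2
Longest all-distinct length: 3.

3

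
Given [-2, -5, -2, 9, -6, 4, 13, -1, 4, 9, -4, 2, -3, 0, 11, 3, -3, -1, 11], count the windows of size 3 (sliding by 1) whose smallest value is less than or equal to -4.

8

(-2, -5, -2) → min -5  ≤ -4 ✓
(-5, -2, 9) → min -5  ≤ -4 ✓
(-2, 9, -6) → min -6  ≤ -4 ✓
(9, -6, 4) → min -6  ≤ -4 ✓
(-6, 4, 13) → min -6  ≤ -4 ✓
(4, 13, -1) → min -1
(13, -1, 4) → min -1
(-1, 4, 9) → min -1
(4, 9, -4) → min -4  ≤ -4 ✓
(9, -4, 2) → min -4  ≤ -4 ✓
(-4, 2, -3) → min -4  ≤ -4 ✓
(2, -3, 0) → min -3
(-3, 0, 11) → min -3
(0, 11, 3) → min 0
(11, 3, -3) → min -3
(3, -3, -1) → min -3
(-3, -1, 11) → min -3
8 windows satisfy the condition.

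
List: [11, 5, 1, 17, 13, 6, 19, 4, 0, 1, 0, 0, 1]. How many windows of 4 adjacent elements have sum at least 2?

9

11 5 1 17 → sum 34  ≥ 2 ✓
5 1 17 13 → sum 36  ≥ 2 ✓
1 17 13 6 → sum 37  ≥ 2 ✓
17 13 6 19 → sum 55  ≥ 2 ✓
13 6 19 4 → sum 42  ≥ 2 ✓
6 19 4 0 → sum 29  ≥ 2 ✓
19 4 0 1 → sum 24  ≥ 2 ✓
4 0 1 0 → sum 5  ≥ 2 ✓
0 1 0 0 → sum 1
1 0 0 1 → sum 2  ≥ 2 ✓
9 windows satisfy the condition.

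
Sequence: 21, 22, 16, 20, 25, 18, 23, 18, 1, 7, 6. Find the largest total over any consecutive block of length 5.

Each size-5 window and its sum:
[21, 22, 16, 20, 25] → sum 104
[22, 16, 20, 25, 18] → sum 101
[16, 20, 25, 18, 23] → sum 102
[20, 25, 18, 23, 18] → sum 104
[25, 18, 23, 18, 1] → sum 85
[18, 23, 18, 1, 7] → sum 67
[23, 18, 1, 7, 6] → sum 55
Largest of these is 104.

104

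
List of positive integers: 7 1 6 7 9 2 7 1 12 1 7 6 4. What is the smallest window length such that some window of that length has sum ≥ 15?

2

add 7: running sum 7 < 15
add 1: running sum 8 < 15
add 6: running sum 14 < 15
add 7: shortest ending here [7, 1, 6, 7] sum 21, len 4
add 9: shortest ending here [7, 9] sum 16, len 2
add 2: shortest ending here [7, 9, 2] sum 18, len 3
add 7: shortest ending here [9, 2, 7] sum 18, len 3
add 1: shortest ending here [9, 2, 7, 1] sum 19, len 4
add 12: shortest ending here [7, 1, 12] sum 20, len 3
add 1: shortest ending here [7, 1, 12, 1] sum 21, len 4
add 7: shortest ending here [12, 1, 7] sum 20, len 3
add 6: shortest ending here [12, 1, 7, 6] sum 26, len 4
add 4: shortest ending here [7, 6, 4] sum 17, len 3
Shortest qualifying length: 2.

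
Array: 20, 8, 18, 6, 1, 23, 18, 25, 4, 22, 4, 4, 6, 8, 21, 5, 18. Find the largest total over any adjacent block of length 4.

70

20 8 18 6 → sum 52
8 18 6 1 → sum 33
18 6 1 23 → sum 48
6 1 23 18 → sum 48
1 23 18 25 → sum 67
23 18 25 4 → sum 70
18 25 4 22 → sum 69
25 4 22 4 → sum 55
4 22 4 4 → sum 34
22 4 4 6 → sum 36
4 4 6 8 → sum 22
4 6 8 21 → sum 39
6 8 21 5 → sum 40
8 21 5 18 → sum 52
Largest of these is 70.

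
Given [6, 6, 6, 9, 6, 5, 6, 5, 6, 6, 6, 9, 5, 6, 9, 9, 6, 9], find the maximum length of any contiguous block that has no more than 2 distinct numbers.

7

Extend right; when distinct count exceeds 2, shrink from the left:
[6] 1 distinct, len 1
[6, 6] 1 distinct, len 2
[6, 6, 6] 1 distinct, len 3
[6, 6, 6, 9] 2 distinct, len 4
[6, 6, 6, 9, 6] 2 distinct, len 5
[6, 5] 2 distinct, len 2
[6, 5, 6] 2 distinct, len 3
[6, 5, 6, 5] 2 distinct, len 4
[6, 5, 6, 5, 6] 2 distinct, len 5
[6, 5, 6, 5, 6, 6] 2 distinct, len 6
[6, 5, 6, 5, 6, 6, 6] 2 distinct, len 7
[6, 6, 6, 9] 2 distinct, len 4
[9, 5] 2 distinct, len 2
[5, 6] 2 distinct, len 2
[6, 9] 2 distinct, len 2
[6, 9, 9] 2 distinct, len 3
[6, 9, 9, 6] 2 distinct, len 4
[6, 9, 9, 6, 9] 2 distinct, len 5
Longest length with ≤2 distinct: 7.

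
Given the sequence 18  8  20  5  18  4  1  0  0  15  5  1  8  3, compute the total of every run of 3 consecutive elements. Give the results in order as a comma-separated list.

46, 33, 43, 27, 23, 5, 1, 15, 20, 21, 14, 12

Sliding a size-3 window across the 14 values:
[18, 8, 20] → sum 46
[8, 20, 5] → sum 33
[20, 5, 18] → sum 43
[5, 18, 4] → sum 27
[18, 4, 1] → sum 23
[4, 1, 0] → sum 5
[1, 0, 0] → sum 1
[0, 0, 15] → sum 15
[0, 15, 5] → sum 20
[15, 5, 1] → sum 21
[5, 1, 8] → sum 14
[1, 8, 3] → sum 12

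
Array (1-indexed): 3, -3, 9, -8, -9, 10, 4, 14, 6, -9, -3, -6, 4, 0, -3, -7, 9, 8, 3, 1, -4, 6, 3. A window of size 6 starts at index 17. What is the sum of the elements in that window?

Elements at indices 17..22: 9, 8, 3, 1, -4, 6
sum(9, 8, 3, 1, -4, 6) = 23

23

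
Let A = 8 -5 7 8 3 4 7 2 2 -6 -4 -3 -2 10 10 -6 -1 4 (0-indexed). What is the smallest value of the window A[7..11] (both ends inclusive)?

Elements at indices 7..11: 2, 2, -6, -4, -3
min(2, 2, -6, -4, -3) = -6

-6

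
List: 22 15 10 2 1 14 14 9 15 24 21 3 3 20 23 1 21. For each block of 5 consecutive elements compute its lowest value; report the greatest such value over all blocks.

9

[22, 15, 10, 2, 1] → min 1
[15, 10, 2, 1, 14] → min 1
[10, 2, 1, 14, 14] → min 1
[2, 1, 14, 14, 9] → min 1
[1, 14, 14, 9, 15] → min 1
[14, 14, 9, 15, 24] → min 9
[14, 9, 15, 24, 21] → min 9
[9, 15, 24, 21, 3] → min 3
[15, 24, 21, 3, 3] → min 3
[24, 21, 3, 3, 20] → min 3
[21, 3, 3, 20, 23] → min 3
[3, 3, 20, 23, 1] → min 1
[3, 20, 23, 1, 21] → min 1
Greatest of these is 9.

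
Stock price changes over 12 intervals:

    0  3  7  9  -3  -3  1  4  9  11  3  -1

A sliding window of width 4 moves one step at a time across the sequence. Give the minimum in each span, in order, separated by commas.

Sliding a size-4 window across the 12 values:
[0, 3, 7, 9] → min 0
[3, 7, 9, -3] → min -3
[7, 9, -3, -3] → min -3
[9, -3, -3, 1] → min -3
[-3, -3, 1, 4] → min -3
[-3, 1, 4, 9] → min -3
[1, 4, 9, 11] → min 1
[4, 9, 11, 3] → min 3
[9, 11, 3, -1] → min -1

0, -3, -3, -3, -3, -3, 1, 3, -1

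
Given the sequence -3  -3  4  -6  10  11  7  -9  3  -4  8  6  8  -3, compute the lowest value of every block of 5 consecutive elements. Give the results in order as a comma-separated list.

(-3, -3, 4, -6, 10) → min -6
(-3, 4, -6, 10, 11) → min -6
(4, -6, 10, 11, 7) → min -6
(-6, 10, 11, 7, -9) → min -9
(10, 11, 7, -9, 3) → min -9
(11, 7, -9, 3, -4) → min -9
(7, -9, 3, -4, 8) → min -9
(-9, 3, -4, 8, 6) → min -9
(3, -4, 8, 6, 8) → min -4
(-4, 8, 6, 8, -3) → min -4

-6, -6, -6, -9, -9, -9, -9, -9, -4, -4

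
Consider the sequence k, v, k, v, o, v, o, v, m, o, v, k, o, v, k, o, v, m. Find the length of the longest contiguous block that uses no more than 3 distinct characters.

[k] 1 distinct, len 1
[k, v] 2 distinct, len 2
[k, v, k] 2 distinct, len 3
[k, v, k, v] 2 distinct, len 4
[k, v, k, v, o] 3 distinct, len 5
[k, v, k, v, o, v] 3 distinct, len 6
[k, v, k, v, o, v, o] 3 distinct, len 7
[k, v, k, v, o, v, o, v] 3 distinct, len 8
[v, o, v, o, v, m] 3 distinct, len 6
[v, o, v, o, v, m, o] 3 distinct, len 7
[v, o, v, o, v, m, o, v] 3 distinct, len 8
[o, v, k] 3 distinct, len 3
[o, v, k, o] 3 distinct, len 4
[o, v, k, o, v] 3 distinct, len 5
[o, v, k, o, v, k] 3 distinct, len 6
[o, v, k, o, v, k, o] 3 distinct, len 7
[o, v, k, o, v, k, o, v] 3 distinct, len 8
[o, v, m] 3 distinct, len 3
Longest length with ≤3 distinct: 8.

8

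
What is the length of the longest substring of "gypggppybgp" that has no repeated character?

4

[g] len 1
[g, y] len 2
[g, y, p] len 3
[y, p, g] len 3
[g] len 1
[g, p] len 2
[p] len 1
[p, y] len 2
[p, y, b] len 3
[p, y, b, g] len 4
[y, b, g, p] len 4
Longest all-distinct length: 4.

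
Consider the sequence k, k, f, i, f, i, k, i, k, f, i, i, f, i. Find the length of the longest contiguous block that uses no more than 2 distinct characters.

add k: window [k] (1 distinct), len 1
add k: window [k, k] (1 distinct), len 2
add f: window [k, k, f] (2 distinct), len 3
add i: window [f, i] (2 distinct), len 2
add f: window [f, i, f] (2 distinct), len 3
add i: window [f, i, f, i] (2 distinct), len 4
add k: window [i, k] (2 distinct), len 2
add i: window [i, k, i] (2 distinct), len 3
add k: window [i, k, i, k] (2 distinct), len 4
add f: window [k, f] (2 distinct), len 2
add i: window [f, i] (2 distinct), len 2
add i: window [f, i, i] (2 distinct), len 3
add f: window [f, i, i, f] (2 distinct), len 4
add i: window [f, i, i, f, i] (2 distinct), len 5
Longest length with ≤2 distinct: 5.

5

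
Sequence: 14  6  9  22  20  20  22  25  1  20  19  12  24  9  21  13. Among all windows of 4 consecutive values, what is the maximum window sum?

(14, 6, 9, 22) → sum 51
(6, 9, 22, 20) → sum 57
(9, 22, 20, 20) → sum 71
(22, 20, 20, 22) → sum 84
(20, 20, 22, 25) → sum 87
(20, 22, 25, 1) → sum 68
(22, 25, 1, 20) → sum 68
(25, 1, 20, 19) → sum 65
(1, 20, 19, 12) → sum 52
(20, 19, 12, 24) → sum 75
(19, 12, 24, 9) → sum 64
(12, 24, 9, 21) → sum 66
(24, 9, 21, 13) → sum 67
Maximum of these is 87.

87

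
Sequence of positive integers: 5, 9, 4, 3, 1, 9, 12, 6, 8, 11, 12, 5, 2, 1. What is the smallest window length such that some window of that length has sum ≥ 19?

2

Extend right; whenever the sum reaches 19, record the length and shrink from the left:
add 5: running sum 5 < 19
add 9: running sum 14 < 19
add 4: running sum 18 < 19
add 3: shortest ending here [5, 9, 4, 3] sum 21, len 4
add 1: shortest ending here [5, 9, 4, 3, 1] sum 22, len 5
add 9: shortest ending here [9, 4, 3, 1, 9] sum 26, len 5
add 12: shortest ending here [9, 12] sum 21, len 2
add 6: shortest ending here [9, 12, 6] sum 27, len 3
add 8: shortest ending here [12, 6, 8] sum 26, len 3
add 11: shortest ending here [8, 11] sum 19, len 2
add 12: shortest ending here [11, 12] sum 23, len 2
add 5: shortest ending here [11, 12, 5] sum 28, len 3
add 2: shortest ending here [12, 5, 2] sum 19, len 3
add 1: shortest ending here [12, 5, 2, 1] sum 20, len 4
Shortest qualifying length: 2.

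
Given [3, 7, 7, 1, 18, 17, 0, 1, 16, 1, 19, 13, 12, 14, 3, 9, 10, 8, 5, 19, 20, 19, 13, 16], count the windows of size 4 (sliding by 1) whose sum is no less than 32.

18

[3, 7, 7, 1] → sum 18
[7, 7, 1, 18] → sum 33  ≥ 32 ✓
[7, 1, 18, 17] → sum 43  ≥ 32 ✓
[1, 18, 17, 0] → sum 36  ≥ 32 ✓
[18, 17, 0, 1] → sum 36  ≥ 32 ✓
[17, 0, 1, 16] → sum 34  ≥ 32 ✓
[0, 1, 16, 1] → sum 18
[1, 16, 1, 19] → sum 37  ≥ 32 ✓
[16, 1, 19, 13] → sum 49  ≥ 32 ✓
[1, 19, 13, 12] → sum 45  ≥ 32 ✓
[19, 13, 12, 14] → sum 58  ≥ 32 ✓
[13, 12, 14, 3] → sum 42  ≥ 32 ✓
[12, 14, 3, 9] → sum 38  ≥ 32 ✓
[14, 3, 9, 10] → sum 36  ≥ 32 ✓
[3, 9, 10, 8] → sum 30
[9, 10, 8, 5] → sum 32  ≥ 32 ✓
[10, 8, 5, 19] → sum 42  ≥ 32 ✓
[8, 5, 19, 20] → sum 52  ≥ 32 ✓
[5, 19, 20, 19] → sum 63  ≥ 32 ✓
[19, 20, 19, 13] → sum 71  ≥ 32 ✓
[20, 19, 13, 16] → sum 68  ≥ 32 ✓
18 windows satisfy the condition.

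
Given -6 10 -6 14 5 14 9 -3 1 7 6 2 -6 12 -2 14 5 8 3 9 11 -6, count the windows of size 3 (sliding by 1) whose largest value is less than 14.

(-6, 10, -6) → max 10  < 14 ✓
(10, -6, 14) → max 14
(-6, 14, 5) → max 14
(14, 5, 14) → max 14
(5, 14, 9) → max 14
(14, 9, -3) → max 14
(9, -3, 1) → max 9  < 14 ✓
(-3, 1, 7) → max 7  < 14 ✓
(1, 7, 6) → max 7  < 14 ✓
(7, 6, 2) → max 7  < 14 ✓
(6, 2, -6) → max 6  < 14 ✓
(2, -6, 12) → max 12  < 14 ✓
(-6, 12, -2) → max 12  < 14 ✓
(12, -2, 14) → max 14
(-2, 14, 5) → max 14
(14, 5, 8) → max 14
(5, 8, 3) → max 8  < 14 ✓
(8, 3, 9) → max 9  < 14 ✓
(3, 9, 11) → max 11  < 14 ✓
(9, 11, -6) → max 11  < 14 ✓
12 windows satisfy the condition.

12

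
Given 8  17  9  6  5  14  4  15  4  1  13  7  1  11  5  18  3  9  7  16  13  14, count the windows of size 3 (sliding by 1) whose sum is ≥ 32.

[8, 17, 9] → sum 34  ≥ 32 ✓
[17, 9, 6] → sum 32  ≥ 32 ✓
[9, 6, 5] → sum 20
[6, 5, 14] → sum 25
[5, 14, 4] → sum 23
[14, 4, 15] → sum 33  ≥ 32 ✓
[4, 15, 4] → sum 23
[15, 4, 1] → sum 20
[4, 1, 13] → sum 18
[1, 13, 7] → sum 21
[13, 7, 1] → sum 21
[7, 1, 11] → sum 19
[1, 11, 5] → sum 17
[11, 5, 18] → sum 34  ≥ 32 ✓
[5, 18, 3] → sum 26
[18, 3, 9] → sum 30
[3, 9, 7] → sum 19
[9, 7, 16] → sum 32  ≥ 32 ✓
[7, 16, 13] → sum 36  ≥ 32 ✓
[16, 13, 14] → sum 43  ≥ 32 ✓
7 windows satisfy the condition.

7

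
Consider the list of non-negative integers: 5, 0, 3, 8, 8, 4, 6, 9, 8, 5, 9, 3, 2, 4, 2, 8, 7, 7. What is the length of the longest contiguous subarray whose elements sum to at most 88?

16

Extend to the right; shrink from the left whenever the sum exceeds 88:
add 5: [5] sum 5, len 1
add 0: [5, 0] sum 5, len 2
add 3: [5, 0, 3] sum 8, len 3
add 8: [5, 0, 3, 8] sum 16, len 4
add 8: [5, 0, 3, 8, 8] sum 24, len 5
add 4: [5, 0, 3, 8, 8, 4] sum 28, len 6
add 6: [5, 0, 3, 8, 8, 4, 6] sum 34, len 7
add 9: [5, 0, 3, 8, 8, 4, 6, 9] sum 43, len 8
add 8: [5, 0, 3, 8, 8, 4, 6, 9, 8] sum 51, len 9
add 5: [5, 0, 3, 8, 8, 4, 6, 9, 8, 5] sum 56, len 10
add 9: [5, 0, 3, 8, 8, 4, 6, 9, 8, 5, 9] sum 65, len 11
add 3: [5, 0, 3, 8, 8, 4, 6, 9, 8, 5, 9, 3] sum 68, len 12
add 2: [5, 0, 3, 8, 8, 4, 6, 9, 8, 5, 9, 3, 2] sum 70, len 13
add 4: [5, 0, 3, 8, 8, 4, 6, 9, 8, 5, 9, 3, 2, 4] sum 74, len 14
add 2: [5, 0, 3, 8, 8, 4, 6, 9, 8, 5, 9, 3, 2, 4, 2] sum 76, len 15
add 8: [5, 0, 3, 8, 8, 4, 6, 9, 8, 5, 9, 3, 2, 4, 2, 8] sum 84, len 16
add 7: [0, 3, 8, 8, 4, 6, 9, 8, 5, 9, 3, 2, 4, 2, 8, 7] sum 86, len 16
add 7: [8, 4, 6, 9, 8, 5, 9, 3, 2, 4, 2, 8, 7, 7] sum 82, len 14
Longest length seen: 16.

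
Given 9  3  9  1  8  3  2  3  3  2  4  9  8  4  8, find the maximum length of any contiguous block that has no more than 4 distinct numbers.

add 9: window [9] (1 distinct), len 1
add 3: window [9, 3] (2 distinct), len 2
add 9: window [9, 3, 9] (2 distinct), len 3
add 1: window [9, 3, 9, 1] (3 distinct), len 4
add 8: window [9, 3, 9, 1, 8] (4 distinct), len 5
add 3: window [9, 3, 9, 1, 8, 3] (4 distinct), len 6
add 2: window [1, 8, 3, 2] (4 distinct), len 4
add 3: window [1, 8, 3, 2, 3] (4 distinct), len 5
add 3: window [1, 8, 3, 2, 3, 3] (4 distinct), len 6
add 2: window [1, 8, 3, 2, 3, 3, 2] (4 distinct), len 7
add 4: window [8, 3, 2, 3, 3, 2, 4] (4 distinct), len 7
add 9: window [3, 2, 3, 3, 2, 4, 9] (4 distinct), len 7
add 8: window [2, 4, 9, 8] (4 distinct), len 4
add 4: window [2, 4, 9, 8, 4] (4 distinct), len 5
add 8: window [2, 4, 9, 8, 4, 8] (4 distinct), len 6
Longest length with ≤4 distinct: 7.

7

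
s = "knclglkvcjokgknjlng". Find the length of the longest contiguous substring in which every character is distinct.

7

add k: [k] len 1
add n: [k, n] len 2
add c: [k, n, c] len 3
add l: [k, n, c, l] len 4
add g: [k, n, c, l, g] len 5
add l (repeat l, move left end past it): [g, l] len 2
add k: [g, l, k] len 3
add v: [g, l, k, v] len 4
add c: [g, l, k, v, c] len 5
add j: [g, l, k, v, c, j] len 6
add o: [g, l, k, v, c, j, o] len 7
add k (repeat k, move left end past it): [v, c, j, o, k] len 5
add g: [v, c, j, o, k, g] len 6
add k (repeat k, move left end past it): [g, k] len 2
add n: [g, k, n] len 3
add j: [g, k, n, j] len 4
add l: [g, k, n, j, l] len 5
add n (repeat n, move left end past it): [j, l, n] len 3
add g: [j, l, n, g] len 4
Longest all-distinct length: 7.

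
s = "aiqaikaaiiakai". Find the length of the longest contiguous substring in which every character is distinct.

add a: [a] len 1
add i: [a, i] len 2
add q: [a, i, q] len 3
add a (repeat a, move left end past it): [i, q, a] len 3
add i (repeat i, move left end past it): [q, a, i] len 3
add k: [q, a, i, k] len 4
add a (repeat a, move left end past it): [i, k, a] len 3
add a (repeat a, move left end past it): [a] len 1
add i: [a, i] len 2
add i (repeat i, move left end past it): [i] len 1
add a: [i, a] len 2
add k: [i, a, k] len 3
add a (repeat a, move left end past it): [k, a] len 2
add i: [k, a, i] len 3
Longest all-distinct length: 4.

4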